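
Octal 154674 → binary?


Each octal digit → 3 binary bits:
  1 = 001
  5 = 101
  4 = 100
  6 = 110
  7 = 111
  4 = 100
Concatenate: 001 101 100 110 111 100
= 001101100110111100


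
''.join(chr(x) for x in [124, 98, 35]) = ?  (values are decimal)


Codes (decimal): 124 98 35
Per-code ASCII lookup:
  124  (special character) → '|'
  98  (range 97-122: lowercase, 98 - 97 = 1) → 'b'
  35  (special character) → '#'
= '|b#'


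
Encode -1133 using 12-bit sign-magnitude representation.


Sign bit: 1 (negative)
Magnitude: 1133 = 10001101101
= 110001101101


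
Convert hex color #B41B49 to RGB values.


Hex: #B41B49
R = B4₁₆ = 180
G = 1B₁₆ = 27
B = 49₁₆ = 73
= RGB(180, 27, 73)


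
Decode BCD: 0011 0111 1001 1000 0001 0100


Each 4-bit group → digit:
  0011 → 3
  0111 → 7
  1001 → 9
  1000 → 8
  0001 → 1
  0100 → 4
= 379814


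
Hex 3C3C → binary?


Each hex digit → 4 binary bits:
  3 = 0011
  C = 1100
  3 = 0011
  C = 1100
Concatenate: 0011 1100 0011 1100
= 0011110000111100


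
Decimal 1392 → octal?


Divide by 8 repeatedly:
1392 ÷ 8 = 174 remainder 0
174 ÷ 8 = 21 remainder 6
21 ÷ 8 = 2 remainder 5
2 ÷ 8 = 0 remainder 2
Reading remainders bottom-up:
= 0o2560


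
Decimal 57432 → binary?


Divide by 2 repeatedly:
57432 ÷ 2 = 28716 remainder 0
28716 ÷ 2 = 14358 remainder 0
14358 ÷ 2 = 7179 remainder 0
7179 ÷ 2 = 3589 remainder 1
3589 ÷ 2 = 1794 remainder 1
1794 ÷ 2 = 897 remainder 0
897 ÷ 2 = 448 remainder 1
448 ÷ 2 = 224 remainder 0
224 ÷ 2 = 112 remainder 0
112 ÷ 2 = 56 remainder 0
56 ÷ 2 = 28 remainder 0
28 ÷ 2 = 14 remainder 0
14 ÷ 2 = 7 remainder 0
7 ÷ 2 = 3 remainder 1
3 ÷ 2 = 1 remainder 1
1 ÷ 2 = 0 remainder 1
Reading remainders bottom-up:
= 1110000001011000


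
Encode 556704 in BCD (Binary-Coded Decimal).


Each digit → 4-bit binary:
  5 → 0101
  5 → 0101
  6 → 0110
  7 → 0111
  0 → 0000
  4 → 0100
= 0101 0101 0110 0111 0000 0100


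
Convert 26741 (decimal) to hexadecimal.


Divide by 16 repeatedly:
26741 ÷ 16 = 1671 remainder 5 (5)
1671 ÷ 16 = 104 remainder 7 (7)
104 ÷ 16 = 6 remainder 8 (8)
6 ÷ 16 = 0 remainder 6 (6)
Reading remainders bottom-up:
= 0x6875


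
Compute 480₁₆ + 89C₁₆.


Align and add column by column (LSB to MSB, each column mod 16 with carry):
  0480
+ 089C
  ----
  col 0: 0(0) + C(12) + 0 (carry in) = 12 → C(12), carry out 0
  col 1: 8(8) + 9(9) + 0 (carry in) = 17 → 1(1), carry out 1
  col 2: 4(4) + 8(8) + 1 (carry in) = 13 → D(13), carry out 0
  col 3: 0(0) + 0(0) + 0 (carry in) = 0 → 0(0), carry out 0
Reading digits MSB→LSB: 0D1C
Strip leading zeros: D1C
= 0xD1C


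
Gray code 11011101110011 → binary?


Gray code: 11011101110011
MSB stays the same: 1
Each subsequent bit = prev_binary XOR current_gray:
  B[1] = 1 XOR 1 = 0
  B[2] = 0 XOR 0 = 0
  B[3] = 0 XOR 1 = 1
  B[4] = 1 XOR 1 = 0
  B[5] = 0 XOR 1 = 1
  B[6] = 1 XOR 0 = 1
  B[7] = 1 XOR 1 = 0
  B[8] = 0 XOR 1 = 1
  B[9] = 1 XOR 1 = 0
  B[10] = 0 XOR 0 = 0
  B[11] = 0 XOR 0 = 0
  B[12] = 0 XOR 1 = 1
  B[13] = 1 XOR 1 = 0
= 10010110100010 (9634 decimal)


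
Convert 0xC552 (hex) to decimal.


Positional values:
Position 0: 2 × 16^0 = 2 × 1 = 2
Position 1: 5 × 16^1 = 5 × 16 = 80
Position 2: 5 × 16^2 = 5 × 256 = 1280
Position 3: C × 16^3 = 12 × 4096 = 49152
Sum = 2 + 80 + 1280 + 49152
= 50514


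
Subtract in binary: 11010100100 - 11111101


Align and subtract column by column (LSB to MSB, borrowing when needed):
  11010100100
- 00011111101
  -----------
  col 0: (0 - 0 borrow-in) - 1 → borrow from next column: (0+2) - 1 = 1, borrow out 1
  col 1: (0 - 1 borrow-in) - 0 → borrow from next column: (-1+2) - 0 = 1, borrow out 1
  col 2: (1 - 1 borrow-in) - 1 → borrow from next column: (0+2) - 1 = 1, borrow out 1
  col 3: (0 - 1 borrow-in) - 1 → borrow from next column: (-1+2) - 1 = 0, borrow out 1
  col 4: (0 - 1 borrow-in) - 1 → borrow from next column: (-1+2) - 1 = 0, borrow out 1
  col 5: (1 - 1 borrow-in) - 1 → borrow from next column: (0+2) - 1 = 1, borrow out 1
  col 6: (0 - 1 borrow-in) - 1 → borrow from next column: (-1+2) - 1 = 0, borrow out 1
  col 7: (1 - 1 borrow-in) - 1 → borrow from next column: (0+2) - 1 = 1, borrow out 1
  col 8: (0 - 1 borrow-in) - 0 → borrow from next column: (-1+2) - 0 = 1, borrow out 1
  col 9: (1 - 1 borrow-in) - 0 → 0 - 0 = 0, borrow out 0
  col 10: (1 - 0 borrow-in) - 0 → 1 - 0 = 1, borrow out 0
Reading bits MSB→LSB: 10110100111
Strip leading zeros: 10110100111
= 10110100111


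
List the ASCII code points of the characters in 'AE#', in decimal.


String: 'AE#'  (3 characters)
Per-character ASCII lookup:
  'A': uppercase starts at 65: 'A' = 65 + 0 = 65
  'E': uppercase starts at 65: 'E' = 65 + 4 = 69
  '#': special character: '#' = 35
= 65 69 35


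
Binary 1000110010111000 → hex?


Group into 4-bit nibbles: 1000110010111000
  1000 = 8
  1100 = C
  1011 = B
  1000 = 8
= 0x8CB8


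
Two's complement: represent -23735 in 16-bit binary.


Original: 0101110010110111
Step 1 - Invert all bits: 1010001101001000
Step 2 - Add 1: 1010001101001000 + 1
= 1010001101001001 (represents -23735)


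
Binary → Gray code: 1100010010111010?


Binary: 1100010010111010
Gray code: G = B XOR (B >> 1)
B >> 1 = 0110001001011101
1100010010111010 XOR 0110001001011101:
  1 XOR 0 = 1
  1 XOR 1 = 0
  0 XOR 1 = 1
  0 XOR 0 = 0
  0 XOR 0 = 0
  1 XOR 0 = 1
  0 XOR 1 = 1
  0 XOR 0 = 0
  1 XOR 0 = 1
  0 XOR 1 = 1
  1 XOR 0 = 1
  1 XOR 1 = 0
  1 XOR 1 = 0
  0 XOR 1 = 1
  1 XOR 0 = 1
  0 XOR 1 = 1
= 1010011011100111


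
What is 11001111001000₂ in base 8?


Group into 3-bit groups: 011001111001000
  011 = 3
  001 = 1
  111 = 7
  001 = 1
  000 = 0
= 0o31710


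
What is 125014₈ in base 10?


Positional values:
Position 0: 4 × 8^0 = 4
Position 1: 1 × 8^1 = 8
Position 2: 0 × 8^2 = 0
Position 3: 5 × 8^3 = 2560
Position 4: 2 × 8^4 = 8192
Position 5: 1 × 8^5 = 32768
Sum = 4 + 8 + 0 + 2560 + 8192 + 32768
= 43532


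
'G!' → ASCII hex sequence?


String: 'G!'  (2 characters)
Per-character ASCII lookup:
  'G': uppercase starts at 65: 'G' = 65 + 6 = 71 → 0x47
  '!': special character: '!' = 33 → 0x21
= 0x47 0x21


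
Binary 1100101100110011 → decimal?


Positional values:
Bit 0: 1 × 2^0 = 1
Bit 1: 1 × 2^1 = 2
Bit 4: 1 × 2^4 = 16
Bit 5: 1 × 2^5 = 32
Bit 8: 1 × 2^8 = 256
Bit 9: 1 × 2^9 = 512
Bit 11: 1 × 2^11 = 2048
Bit 14: 1 × 2^14 = 16384
Bit 15: 1 × 2^15 = 32768
Sum = 1 + 2 + 16 + 32 + 256 + 512 + 2048 + 16384 + 32768
= 52019


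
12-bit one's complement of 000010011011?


Original: 000010011011
Invert all bits:
  bit 0: 0 → 1
  bit 1: 0 → 1
  bit 2: 0 → 1
  bit 3: 0 → 1
  bit 4: 1 → 0
  bit 5: 0 → 1
  bit 6: 0 → 1
  bit 7: 1 → 0
  bit 8: 1 → 0
  bit 9: 0 → 1
  bit 10: 1 → 0
  bit 11: 1 → 0
= 111101100100


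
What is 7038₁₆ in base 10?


Positional values:
Position 0: 8 × 16^0 = 8 × 1 = 8
Position 1: 3 × 16^1 = 3 × 16 = 48
Position 2: 0 × 16^2 = 0 × 256 = 0
Position 3: 7 × 16^3 = 7 × 4096 = 28672
Sum = 8 + 48 + 0 + 28672
= 28728


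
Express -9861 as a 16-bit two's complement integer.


Original: 0010011010000101
Step 1 - Invert all bits: 1101100101111010
Step 2 - Add 1: 1101100101111010 + 1
= 1101100101111011 (represents -9861)


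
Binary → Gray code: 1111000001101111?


Binary: 1111000001101111
Gray code: G = B XOR (B >> 1)
B >> 1 = 0111100000110111
1111000001101111 XOR 0111100000110111:
  1 XOR 0 = 1
  1 XOR 1 = 0
  1 XOR 1 = 0
  1 XOR 1 = 0
  0 XOR 1 = 1
  0 XOR 0 = 0
  0 XOR 0 = 0
  0 XOR 0 = 0
  0 XOR 0 = 0
  1 XOR 0 = 1
  1 XOR 1 = 0
  0 XOR 1 = 1
  1 XOR 0 = 1
  1 XOR 1 = 0
  1 XOR 1 = 0
  1 XOR 1 = 0
= 1000100001011000


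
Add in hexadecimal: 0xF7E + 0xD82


Align and add column by column (LSB to MSB, each column mod 16 with carry):
  0F7E
+ 0D82
  ----
  col 0: E(14) + 2(2) + 0 (carry in) = 16 → 0(0), carry out 1
  col 1: 7(7) + 8(8) + 1 (carry in) = 16 → 0(0), carry out 1
  col 2: F(15) + D(13) + 1 (carry in) = 29 → D(13), carry out 1
  col 3: 0(0) + 0(0) + 1 (carry in) = 1 → 1(1), carry out 0
Reading digits MSB→LSB: 1D00
Strip leading zeros: 1D00
= 0x1D00


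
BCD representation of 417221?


Each digit → 4-bit binary:
  4 → 0100
  1 → 0001
  7 → 0111
  2 → 0010
  2 → 0010
  1 → 0001
= 0100 0001 0111 0010 0010 0001


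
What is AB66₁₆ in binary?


Each hex digit → 4 binary bits:
  A = 1010
  B = 1011
  6 = 0110
  6 = 0110
Concatenate: 1010 1011 0110 0110
= 1010101101100110


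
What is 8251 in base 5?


Divide by 5 repeatedly:
8251 ÷ 5 = 1650 remainder 1
1650 ÷ 5 = 330 remainder 0
330 ÷ 5 = 66 remainder 0
66 ÷ 5 = 13 remainder 1
13 ÷ 5 = 2 remainder 3
2 ÷ 5 = 0 remainder 2
Reading remainders bottom-up:
= 231001


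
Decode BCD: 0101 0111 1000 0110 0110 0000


Each 4-bit group → digit:
  0101 → 5
  0111 → 7
  1000 → 8
  0110 → 6
  0110 → 6
  0000 → 0
= 578660


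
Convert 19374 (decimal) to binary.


Divide by 2 repeatedly:
19374 ÷ 2 = 9687 remainder 0
9687 ÷ 2 = 4843 remainder 1
4843 ÷ 2 = 2421 remainder 1
2421 ÷ 2 = 1210 remainder 1
1210 ÷ 2 = 605 remainder 0
605 ÷ 2 = 302 remainder 1
302 ÷ 2 = 151 remainder 0
151 ÷ 2 = 75 remainder 1
75 ÷ 2 = 37 remainder 1
37 ÷ 2 = 18 remainder 1
18 ÷ 2 = 9 remainder 0
9 ÷ 2 = 4 remainder 1
4 ÷ 2 = 2 remainder 0
2 ÷ 2 = 1 remainder 0
1 ÷ 2 = 0 remainder 1
Reading remainders bottom-up:
= 100101110101110


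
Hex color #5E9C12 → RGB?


Hex: #5E9C12
R = 5E₁₆ = 94
G = 9C₁₆ = 156
B = 12₁₆ = 18
= RGB(94, 156, 18)


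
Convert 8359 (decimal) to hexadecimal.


Divide by 16 repeatedly:
8359 ÷ 16 = 522 remainder 7 (7)
522 ÷ 16 = 32 remainder 10 (A)
32 ÷ 16 = 2 remainder 0 (0)
2 ÷ 16 = 0 remainder 2 (2)
Reading remainders bottom-up:
= 0x20A7


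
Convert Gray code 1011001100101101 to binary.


Gray code: 1011001100101101
MSB stays the same: 1
Each subsequent bit = prev_binary XOR current_gray:
  B[1] = 1 XOR 0 = 1
  B[2] = 1 XOR 1 = 0
  B[3] = 0 XOR 1 = 1
  B[4] = 1 XOR 0 = 1
  B[5] = 1 XOR 0 = 1
  B[6] = 1 XOR 1 = 0
  B[7] = 0 XOR 1 = 1
  B[8] = 1 XOR 0 = 1
  B[9] = 1 XOR 0 = 1
  B[10] = 1 XOR 1 = 0
  B[11] = 0 XOR 0 = 0
  B[12] = 0 XOR 1 = 1
  B[13] = 1 XOR 1 = 0
  B[14] = 0 XOR 0 = 0
  B[15] = 0 XOR 1 = 1
= 1101110111001001 (56777 decimal)


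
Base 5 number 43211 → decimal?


Positional values (base 5):
  1 × 5^0 = 1 × 1 = 1
  1 × 5^1 = 1 × 5 = 5
  2 × 5^2 = 2 × 25 = 50
  3 × 5^3 = 3 × 125 = 375
  4 × 5^4 = 4 × 625 = 2500
Sum = 1 + 5 + 50 + 375 + 2500
= 2931


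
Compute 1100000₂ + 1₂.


Align and add column by column (LSB to MSB, carry propagating):
  01100000
+ 00000001
  --------
  col 0: 0 + 1 + 0 (carry in) = 1 → bit 1, carry out 0
  col 1: 0 + 0 + 0 (carry in) = 0 → bit 0, carry out 0
  col 2: 0 + 0 + 0 (carry in) = 0 → bit 0, carry out 0
  col 3: 0 + 0 + 0 (carry in) = 0 → bit 0, carry out 0
  col 4: 0 + 0 + 0 (carry in) = 0 → bit 0, carry out 0
  col 5: 1 + 0 + 0 (carry in) = 1 → bit 1, carry out 0
  col 6: 1 + 0 + 0 (carry in) = 1 → bit 1, carry out 0
  col 7: 0 + 0 + 0 (carry in) = 0 → bit 0, carry out 0
Reading bits MSB→LSB: 01100001
Strip leading zeros: 1100001
= 1100001


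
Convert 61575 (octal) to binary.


Each octal digit → 3 binary bits:
  6 = 110
  1 = 001
  5 = 101
  7 = 111
  5 = 101
Concatenate: 110 001 101 111 101
= 110001101111101


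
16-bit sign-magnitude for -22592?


Sign bit: 1 (negative)
Magnitude: 22592 = 101100001000000
= 1101100001000000


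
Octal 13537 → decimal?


Positional values:
Position 0: 7 × 8^0 = 7
Position 1: 3 × 8^1 = 24
Position 2: 5 × 8^2 = 320
Position 3: 3 × 8^3 = 1536
Position 4: 1 × 8^4 = 4096
Sum = 7 + 24 + 320 + 1536 + 4096
= 5983


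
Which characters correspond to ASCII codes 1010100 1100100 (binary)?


Codes (binary): 1010100 1100100
Per-code ASCII lookup:
  1010100 = 84  (range 65-90: uppercase, 84 - 65 = 19) → 'T'
  1100100 = 100  (range 97-122: lowercase, 100 - 97 = 3) → 'd'
= 'Td'


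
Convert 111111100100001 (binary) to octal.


Group into 3-bit groups: 111111100100001
  111 = 7
  111 = 7
  100 = 4
  100 = 4
  001 = 1
= 0o77441


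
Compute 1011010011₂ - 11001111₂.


Align and subtract column by column (LSB to MSB, borrowing when needed):
  1011010011
- 0011001111
  ----------
  col 0: (1 - 0 borrow-in) - 1 → 1 - 1 = 0, borrow out 0
  col 1: (1 - 0 borrow-in) - 1 → 1 - 1 = 0, borrow out 0
  col 2: (0 - 0 borrow-in) - 1 → borrow from next column: (0+2) - 1 = 1, borrow out 1
  col 3: (0 - 1 borrow-in) - 1 → borrow from next column: (-1+2) - 1 = 0, borrow out 1
  col 4: (1 - 1 borrow-in) - 0 → 0 - 0 = 0, borrow out 0
  col 5: (0 - 0 borrow-in) - 0 → 0 - 0 = 0, borrow out 0
  col 6: (1 - 0 borrow-in) - 1 → 1 - 1 = 0, borrow out 0
  col 7: (1 - 0 borrow-in) - 1 → 1 - 1 = 0, borrow out 0
  col 8: (0 - 0 borrow-in) - 0 → 0 - 0 = 0, borrow out 0
  col 9: (1 - 0 borrow-in) - 0 → 1 - 0 = 1, borrow out 0
Reading bits MSB→LSB: 1000000100
Strip leading zeros: 1000000100
= 1000000100


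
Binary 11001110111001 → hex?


Group into 4-bit nibbles: 0011001110111001
  0011 = 3
  0011 = 3
  1011 = B
  1001 = 9
= 0x33B9


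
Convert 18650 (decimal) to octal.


Divide by 8 repeatedly:
18650 ÷ 8 = 2331 remainder 2
2331 ÷ 8 = 291 remainder 3
291 ÷ 8 = 36 remainder 3
36 ÷ 8 = 4 remainder 4
4 ÷ 8 = 0 remainder 4
Reading remainders bottom-up:
= 0o44332


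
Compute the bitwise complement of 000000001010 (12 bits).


Original: 000000001010
Invert all bits:
  bit 0: 0 → 1
  bit 1: 0 → 1
  bit 2: 0 → 1
  bit 3: 0 → 1
  bit 4: 0 → 1
  bit 5: 0 → 1
  bit 6: 0 → 1
  bit 7: 0 → 1
  bit 8: 1 → 0
  bit 9: 0 → 1
  bit 10: 1 → 0
  bit 11: 0 → 1
= 111111110101


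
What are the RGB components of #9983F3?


Hex: #9983F3
R = 99₁₆ = 153
G = 83₁₆ = 131
B = F3₁₆ = 243
= RGB(153, 131, 243)


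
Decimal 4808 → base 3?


Divide by 3 repeatedly:
4808 ÷ 3 = 1602 remainder 2
1602 ÷ 3 = 534 remainder 0
534 ÷ 3 = 178 remainder 0
178 ÷ 3 = 59 remainder 1
59 ÷ 3 = 19 remainder 2
19 ÷ 3 = 6 remainder 1
6 ÷ 3 = 2 remainder 0
2 ÷ 3 = 0 remainder 2
Reading remainders bottom-up:
= 20121002


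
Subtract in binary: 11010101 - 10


Align and subtract column by column (LSB to MSB, borrowing when needed):
  11010101
- 00000010
  --------
  col 0: (1 - 0 borrow-in) - 0 → 1 - 0 = 1, borrow out 0
  col 1: (0 - 0 borrow-in) - 1 → borrow from next column: (0+2) - 1 = 1, borrow out 1
  col 2: (1 - 1 borrow-in) - 0 → 0 - 0 = 0, borrow out 0
  col 3: (0 - 0 borrow-in) - 0 → 0 - 0 = 0, borrow out 0
  col 4: (1 - 0 borrow-in) - 0 → 1 - 0 = 1, borrow out 0
  col 5: (0 - 0 borrow-in) - 0 → 0 - 0 = 0, borrow out 0
  col 6: (1 - 0 borrow-in) - 0 → 1 - 0 = 1, borrow out 0
  col 7: (1 - 0 borrow-in) - 0 → 1 - 0 = 1, borrow out 0
Reading bits MSB→LSB: 11010011
Strip leading zeros: 11010011
= 11010011


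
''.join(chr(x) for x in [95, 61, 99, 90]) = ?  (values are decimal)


Codes (decimal): 95 61 99 90
Per-code ASCII lookup:
  95  (special character) → '_'
  61  (special character) → '='
  99  (range 97-122: lowercase, 99 - 97 = 2) → 'c'
  90  (range 65-90: uppercase, 90 - 65 = 25) → 'Z'
= '_=cZ'


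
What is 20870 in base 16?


Divide by 16 repeatedly:
20870 ÷ 16 = 1304 remainder 6 (6)
1304 ÷ 16 = 81 remainder 8 (8)
81 ÷ 16 = 5 remainder 1 (1)
5 ÷ 16 = 0 remainder 5 (5)
Reading remainders bottom-up:
= 0x5186


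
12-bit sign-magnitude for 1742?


Sign bit: 0 (positive)
Magnitude: 1742 = 11011001110
= 011011001110


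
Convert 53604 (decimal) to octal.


Divide by 8 repeatedly:
53604 ÷ 8 = 6700 remainder 4
6700 ÷ 8 = 837 remainder 4
837 ÷ 8 = 104 remainder 5
104 ÷ 8 = 13 remainder 0
13 ÷ 8 = 1 remainder 5
1 ÷ 8 = 0 remainder 1
Reading remainders bottom-up:
= 0o150544


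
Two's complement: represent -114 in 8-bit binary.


Original: 01110010
Step 1 - Invert all bits: 10001101
Step 2 - Add 1: 10001101 + 1
= 10001110 (represents -114)


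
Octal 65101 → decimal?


Positional values:
Position 0: 1 × 8^0 = 1
Position 1: 0 × 8^1 = 0
Position 2: 1 × 8^2 = 64
Position 3: 5 × 8^3 = 2560
Position 4: 6 × 8^4 = 24576
Sum = 1 + 0 + 64 + 2560 + 24576
= 27201


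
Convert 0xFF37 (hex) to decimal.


Positional values:
Position 0: 7 × 16^0 = 7 × 1 = 7
Position 1: 3 × 16^1 = 3 × 16 = 48
Position 2: F × 16^2 = 15 × 256 = 3840
Position 3: F × 16^3 = 15 × 4096 = 61440
Sum = 7 + 48 + 3840 + 61440
= 65335


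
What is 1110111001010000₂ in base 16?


Group into 4-bit nibbles: 1110111001010000
  1110 = E
  1110 = E
  0101 = 5
  0000 = 0
= 0xEE50


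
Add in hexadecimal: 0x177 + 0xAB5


Align and add column by column (LSB to MSB, each column mod 16 with carry):
  0177
+ 0AB5
  ----
  col 0: 7(7) + 5(5) + 0 (carry in) = 12 → C(12), carry out 0
  col 1: 7(7) + B(11) + 0 (carry in) = 18 → 2(2), carry out 1
  col 2: 1(1) + A(10) + 1 (carry in) = 12 → C(12), carry out 0
  col 3: 0(0) + 0(0) + 0 (carry in) = 0 → 0(0), carry out 0
Reading digits MSB→LSB: 0C2C
Strip leading zeros: C2C
= 0xC2C


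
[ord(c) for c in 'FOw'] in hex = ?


String: 'FOw'  (3 characters)
Per-character ASCII lookup:
  'F': uppercase starts at 65: 'F' = 65 + 5 = 70 → 0x46
  'O': uppercase starts at 65: 'O' = 65 + 14 = 79 → 0x4F
  'w': lowercase starts at 97: 'w' = 97 + 22 = 119 → 0x77
= 0x46 0x4F 0x77


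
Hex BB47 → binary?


Each hex digit → 4 binary bits:
  B = 1011
  B = 1011
  4 = 0100
  7 = 0111
Concatenate: 1011 1011 0100 0111
= 1011101101000111


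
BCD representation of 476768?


Each digit → 4-bit binary:
  4 → 0100
  7 → 0111
  6 → 0110
  7 → 0111
  6 → 0110
  8 → 1000
= 0100 0111 0110 0111 0110 1000


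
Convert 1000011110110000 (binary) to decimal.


Positional values:
Bit 4: 1 × 2^4 = 16
Bit 5: 1 × 2^5 = 32
Bit 7: 1 × 2^7 = 128
Bit 8: 1 × 2^8 = 256
Bit 9: 1 × 2^9 = 512
Bit 10: 1 × 2^10 = 1024
Bit 15: 1 × 2^15 = 32768
Sum = 16 + 32 + 128 + 256 + 512 + 1024 + 32768
= 34736


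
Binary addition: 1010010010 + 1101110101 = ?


Align and add column by column (LSB to MSB, carry propagating):
  01010010010
+ 01101110101
  -----------
  col 0: 0 + 1 + 0 (carry in) = 1 → bit 1, carry out 0
  col 1: 1 + 0 + 0 (carry in) = 1 → bit 1, carry out 0
  col 2: 0 + 1 + 0 (carry in) = 1 → bit 1, carry out 0
  col 3: 0 + 0 + 0 (carry in) = 0 → bit 0, carry out 0
  col 4: 1 + 1 + 0 (carry in) = 2 → bit 0, carry out 1
  col 5: 0 + 1 + 1 (carry in) = 2 → bit 0, carry out 1
  col 6: 0 + 1 + 1 (carry in) = 2 → bit 0, carry out 1
  col 7: 1 + 0 + 1 (carry in) = 2 → bit 0, carry out 1
  col 8: 0 + 1 + 1 (carry in) = 2 → bit 0, carry out 1
  col 9: 1 + 1 + 1 (carry in) = 3 → bit 1, carry out 1
  col 10: 0 + 0 + 1 (carry in) = 1 → bit 1, carry out 0
Reading bits MSB→LSB: 11000000111
Strip leading zeros: 11000000111
= 11000000111


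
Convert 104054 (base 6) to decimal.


Positional values (base 6):
  4 × 6^0 = 4 × 1 = 4
  5 × 6^1 = 5 × 6 = 30
  0 × 6^2 = 0 × 36 = 0
  4 × 6^3 = 4 × 216 = 864
  0 × 6^4 = 0 × 1296 = 0
  1 × 6^5 = 1 × 7776 = 7776
Sum = 4 + 30 + 0 + 864 + 0 + 7776
= 8674


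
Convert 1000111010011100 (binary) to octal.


Group into 3-bit groups: 001000111010011100
  001 = 1
  000 = 0
  111 = 7
  010 = 2
  011 = 3
  100 = 4
= 0o107234


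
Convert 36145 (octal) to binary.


Each octal digit → 3 binary bits:
  3 = 011
  6 = 110
  1 = 001
  4 = 100
  5 = 101
Concatenate: 011 110 001 100 101
= 011110001100101


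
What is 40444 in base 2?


Divide by 2 repeatedly:
40444 ÷ 2 = 20222 remainder 0
20222 ÷ 2 = 10111 remainder 0
10111 ÷ 2 = 5055 remainder 1
5055 ÷ 2 = 2527 remainder 1
2527 ÷ 2 = 1263 remainder 1
1263 ÷ 2 = 631 remainder 1
631 ÷ 2 = 315 remainder 1
315 ÷ 2 = 157 remainder 1
157 ÷ 2 = 78 remainder 1
78 ÷ 2 = 39 remainder 0
39 ÷ 2 = 19 remainder 1
19 ÷ 2 = 9 remainder 1
9 ÷ 2 = 4 remainder 1
4 ÷ 2 = 2 remainder 0
2 ÷ 2 = 1 remainder 0
1 ÷ 2 = 0 remainder 1
Reading remainders bottom-up:
= 1001110111111100


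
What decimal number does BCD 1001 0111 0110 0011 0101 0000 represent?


Each 4-bit group → digit:
  1001 → 9
  0111 → 7
  0110 → 6
  0011 → 3
  0101 → 5
  0000 → 0
= 976350


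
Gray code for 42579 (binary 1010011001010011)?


Binary: 1010011001010011
Gray code: G = B XOR (B >> 1)
B >> 1 = 0101001100101001
1010011001010011 XOR 0101001100101001:
  1 XOR 0 = 1
  0 XOR 1 = 1
  1 XOR 0 = 1
  0 XOR 1 = 1
  0 XOR 0 = 0
  1 XOR 0 = 1
  1 XOR 1 = 0
  0 XOR 1 = 1
  0 XOR 0 = 0
  1 XOR 0 = 1
  0 XOR 1 = 1
  1 XOR 0 = 1
  0 XOR 1 = 1
  0 XOR 0 = 0
  1 XOR 0 = 1
  1 XOR 1 = 0
= 1111010101111010


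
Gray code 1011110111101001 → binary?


Gray code: 1011110111101001
MSB stays the same: 1
Each subsequent bit = prev_binary XOR current_gray:
  B[1] = 1 XOR 0 = 1
  B[2] = 1 XOR 1 = 0
  B[3] = 0 XOR 1 = 1
  B[4] = 1 XOR 1 = 0
  B[5] = 0 XOR 1 = 1
  B[6] = 1 XOR 0 = 1
  B[7] = 1 XOR 1 = 0
  B[8] = 0 XOR 1 = 1
  B[9] = 1 XOR 1 = 0
  B[10] = 0 XOR 1 = 1
  B[11] = 1 XOR 0 = 1
  B[12] = 1 XOR 1 = 0
  B[13] = 0 XOR 0 = 0
  B[14] = 0 XOR 0 = 0
  B[15] = 0 XOR 1 = 1
= 1101011010110001 (54961 decimal)


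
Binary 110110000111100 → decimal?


Positional values:
Bit 2: 1 × 2^2 = 4
Bit 3: 1 × 2^3 = 8
Bit 4: 1 × 2^4 = 16
Bit 5: 1 × 2^5 = 32
Bit 10: 1 × 2^10 = 1024
Bit 11: 1 × 2^11 = 2048
Bit 13: 1 × 2^13 = 8192
Bit 14: 1 × 2^14 = 16384
Sum = 4 + 8 + 16 + 32 + 1024 + 2048 + 8192 + 16384
= 27708


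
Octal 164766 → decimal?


Positional values:
Position 0: 6 × 8^0 = 6
Position 1: 6 × 8^1 = 48
Position 2: 7 × 8^2 = 448
Position 3: 4 × 8^3 = 2048
Position 4: 6 × 8^4 = 24576
Position 5: 1 × 8^5 = 32768
Sum = 6 + 48 + 448 + 2048 + 24576 + 32768
= 59894


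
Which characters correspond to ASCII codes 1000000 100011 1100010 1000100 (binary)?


Codes (binary): 1000000 100011 1100010 1000100
Per-code ASCII lookup:
  1000000 = 64  (special character) → '@'
  100011 = 35  (special character) → '#'
  1100010 = 98  (range 97-122: lowercase, 98 - 97 = 1) → 'b'
  1000100 = 68  (range 65-90: uppercase, 68 - 65 = 3) → 'D'
= '@#bD'


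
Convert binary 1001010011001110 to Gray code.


Binary: 1001010011001110
Gray code: G = B XOR (B >> 1)
B >> 1 = 0100101001100111
1001010011001110 XOR 0100101001100111:
  1 XOR 0 = 1
  0 XOR 1 = 1
  0 XOR 0 = 0
  1 XOR 0 = 1
  0 XOR 1 = 1
  1 XOR 0 = 1
  0 XOR 1 = 1
  0 XOR 0 = 0
  1 XOR 0 = 1
  1 XOR 1 = 0
  0 XOR 1 = 1
  0 XOR 0 = 0
  1 XOR 0 = 1
  1 XOR 1 = 0
  1 XOR 1 = 0
  0 XOR 1 = 1
= 1101111010101001


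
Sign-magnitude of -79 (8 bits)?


Sign bit: 1 (negative)
Magnitude: 79 = 1001111
= 11001111


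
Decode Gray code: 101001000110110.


Gray code: 101001000110110
MSB stays the same: 1
Each subsequent bit = prev_binary XOR current_gray:
  B[1] = 1 XOR 0 = 1
  B[2] = 1 XOR 1 = 0
  B[3] = 0 XOR 0 = 0
  B[4] = 0 XOR 0 = 0
  B[5] = 0 XOR 1 = 1
  B[6] = 1 XOR 0 = 1
  B[7] = 1 XOR 0 = 1
  B[8] = 1 XOR 0 = 1
  B[9] = 1 XOR 1 = 0
  B[10] = 0 XOR 1 = 1
  B[11] = 1 XOR 0 = 1
  B[12] = 1 XOR 1 = 0
  B[13] = 0 XOR 1 = 1
  B[14] = 1 XOR 0 = 1
= 110001111011011 (25563 decimal)


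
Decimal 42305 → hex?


Divide by 16 repeatedly:
42305 ÷ 16 = 2644 remainder 1 (1)
2644 ÷ 16 = 165 remainder 4 (4)
165 ÷ 16 = 10 remainder 5 (5)
10 ÷ 16 = 0 remainder 10 (A)
Reading remainders bottom-up:
= 0xA541


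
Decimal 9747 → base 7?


Divide by 7 repeatedly:
9747 ÷ 7 = 1392 remainder 3
1392 ÷ 7 = 198 remainder 6
198 ÷ 7 = 28 remainder 2
28 ÷ 7 = 4 remainder 0
4 ÷ 7 = 0 remainder 4
Reading remainders bottom-up:
= 40263


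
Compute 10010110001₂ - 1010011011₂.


Align and subtract column by column (LSB to MSB, borrowing when needed):
  10010110001
- 01010011011
  -----------
  col 0: (1 - 0 borrow-in) - 1 → 1 - 1 = 0, borrow out 0
  col 1: (0 - 0 borrow-in) - 1 → borrow from next column: (0+2) - 1 = 1, borrow out 1
  col 2: (0 - 1 borrow-in) - 0 → borrow from next column: (-1+2) - 0 = 1, borrow out 1
  col 3: (0 - 1 borrow-in) - 1 → borrow from next column: (-1+2) - 1 = 0, borrow out 1
  col 4: (1 - 1 borrow-in) - 1 → borrow from next column: (0+2) - 1 = 1, borrow out 1
  col 5: (1 - 1 borrow-in) - 0 → 0 - 0 = 0, borrow out 0
  col 6: (0 - 0 borrow-in) - 0 → 0 - 0 = 0, borrow out 0
  col 7: (1 - 0 borrow-in) - 1 → 1 - 1 = 0, borrow out 0
  col 8: (0 - 0 borrow-in) - 0 → 0 - 0 = 0, borrow out 0
  col 9: (0 - 0 borrow-in) - 1 → borrow from next column: (0+2) - 1 = 1, borrow out 1
  col 10: (1 - 1 borrow-in) - 0 → 0 - 0 = 0, borrow out 0
Reading bits MSB→LSB: 01000010110
Strip leading zeros: 1000010110
= 1000010110


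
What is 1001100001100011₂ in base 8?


Group into 3-bit groups: 001001100001100011
  001 = 1
  001 = 1
  100 = 4
  001 = 1
  100 = 4
  011 = 3
= 0o114143


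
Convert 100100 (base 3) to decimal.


Positional values (base 3):
  0 × 3^0 = 0 × 1 = 0
  0 × 3^1 = 0 × 3 = 0
  1 × 3^2 = 1 × 9 = 9
  0 × 3^3 = 0 × 27 = 0
  0 × 3^4 = 0 × 81 = 0
  1 × 3^5 = 1 × 243 = 243
Sum = 0 + 0 + 9 + 0 + 0 + 243
= 252


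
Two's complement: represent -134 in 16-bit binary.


Original: 0000000010000110
Step 1 - Invert all bits: 1111111101111001
Step 2 - Add 1: 1111111101111001 + 1
= 1111111101111010 (represents -134)


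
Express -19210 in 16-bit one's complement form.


Original: 0100101100001010
Invert all bits:
  bit 0: 0 → 1
  bit 1: 1 → 0
  bit 2: 0 → 1
  bit 3: 0 → 1
  bit 4: 1 → 0
  bit 5: 0 → 1
  bit 6: 1 → 0
  bit 7: 1 → 0
  bit 8: 0 → 1
  bit 9: 0 → 1
  bit 10: 0 → 1
  bit 11: 0 → 1
  bit 12: 1 → 0
  bit 13: 0 → 1
  bit 14: 1 → 0
  bit 15: 0 → 1
= 1011010011110101


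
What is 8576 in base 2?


Divide by 2 repeatedly:
8576 ÷ 2 = 4288 remainder 0
4288 ÷ 2 = 2144 remainder 0
2144 ÷ 2 = 1072 remainder 0
1072 ÷ 2 = 536 remainder 0
536 ÷ 2 = 268 remainder 0
268 ÷ 2 = 134 remainder 0
134 ÷ 2 = 67 remainder 0
67 ÷ 2 = 33 remainder 1
33 ÷ 2 = 16 remainder 1
16 ÷ 2 = 8 remainder 0
8 ÷ 2 = 4 remainder 0
4 ÷ 2 = 2 remainder 0
2 ÷ 2 = 1 remainder 0
1 ÷ 2 = 0 remainder 1
Reading remainders bottom-up:
= 10000110000000


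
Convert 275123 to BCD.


Each digit → 4-bit binary:
  2 → 0010
  7 → 0111
  5 → 0101
  1 → 0001
  2 → 0010
  3 → 0011
= 0010 0111 0101 0001 0010 0011


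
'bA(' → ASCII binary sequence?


String: 'bA('  (3 characters)
Per-character ASCII lookup:
  'b': lowercase starts at 97: 'b' = 97 + 1 = 98 → 1100010
  'A': uppercase starts at 65: 'A' = 65 + 0 = 65 → 1000001
  '(': special character: '(' = 40 → 101000
= 1100010 1000001 101000


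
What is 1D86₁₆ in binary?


Each hex digit → 4 binary bits:
  1 = 0001
  D = 1101
  8 = 1000
  6 = 0110
Concatenate: 0001 1101 1000 0110
= 0001110110000110


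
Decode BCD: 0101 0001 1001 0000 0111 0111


Each 4-bit group → digit:
  0101 → 5
  0001 → 1
  1001 → 9
  0000 → 0
  0111 → 7
  0111 → 7
= 519077


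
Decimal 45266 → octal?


Divide by 8 repeatedly:
45266 ÷ 8 = 5658 remainder 2
5658 ÷ 8 = 707 remainder 2
707 ÷ 8 = 88 remainder 3
88 ÷ 8 = 11 remainder 0
11 ÷ 8 = 1 remainder 3
1 ÷ 8 = 0 remainder 1
Reading remainders bottom-up:
= 0o130322


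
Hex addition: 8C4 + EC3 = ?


Align and add column by column (LSB to MSB, each column mod 16 with carry):
  08C4
+ 0EC3
  ----
  col 0: 4(4) + 3(3) + 0 (carry in) = 7 → 7(7), carry out 0
  col 1: C(12) + C(12) + 0 (carry in) = 24 → 8(8), carry out 1
  col 2: 8(8) + E(14) + 1 (carry in) = 23 → 7(7), carry out 1
  col 3: 0(0) + 0(0) + 1 (carry in) = 1 → 1(1), carry out 0
Reading digits MSB→LSB: 1787
Strip leading zeros: 1787
= 0x1787


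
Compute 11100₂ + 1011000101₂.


Align and add column by column (LSB to MSB, carry propagating):
  00000011100
+ 01011000101
  -----------
  col 0: 0 + 1 + 0 (carry in) = 1 → bit 1, carry out 0
  col 1: 0 + 0 + 0 (carry in) = 0 → bit 0, carry out 0
  col 2: 1 + 1 + 0 (carry in) = 2 → bit 0, carry out 1
  col 3: 1 + 0 + 1 (carry in) = 2 → bit 0, carry out 1
  col 4: 1 + 0 + 1 (carry in) = 2 → bit 0, carry out 1
  col 5: 0 + 0 + 1 (carry in) = 1 → bit 1, carry out 0
  col 6: 0 + 1 + 0 (carry in) = 1 → bit 1, carry out 0
  col 7: 0 + 1 + 0 (carry in) = 1 → bit 1, carry out 0
  col 8: 0 + 0 + 0 (carry in) = 0 → bit 0, carry out 0
  col 9: 0 + 1 + 0 (carry in) = 1 → bit 1, carry out 0
  col 10: 0 + 0 + 0 (carry in) = 0 → bit 0, carry out 0
Reading bits MSB→LSB: 01011100001
Strip leading zeros: 1011100001
= 1011100001


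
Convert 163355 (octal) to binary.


Each octal digit → 3 binary bits:
  1 = 001
  6 = 110
  3 = 011
  3 = 011
  5 = 101
  5 = 101
Concatenate: 001 110 011 011 101 101
= 001110011011101101


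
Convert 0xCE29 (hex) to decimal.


Positional values:
Position 0: 9 × 16^0 = 9 × 1 = 9
Position 1: 2 × 16^1 = 2 × 16 = 32
Position 2: E × 16^2 = 14 × 256 = 3584
Position 3: C × 16^3 = 12 × 4096 = 49152
Sum = 9 + 32 + 3584 + 49152
= 52777


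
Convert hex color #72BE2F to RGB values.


Hex: #72BE2F
R = 72₁₆ = 114
G = BE₁₆ = 190
B = 2F₁₆ = 47
= RGB(114, 190, 47)


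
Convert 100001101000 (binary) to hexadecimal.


Group into 4-bit nibbles: 100001101000
  1000 = 8
  0110 = 6
  1000 = 8
= 0x868


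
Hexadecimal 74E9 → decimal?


Positional values:
Position 0: 9 × 16^0 = 9 × 1 = 9
Position 1: E × 16^1 = 14 × 16 = 224
Position 2: 4 × 16^2 = 4 × 256 = 1024
Position 3: 7 × 16^3 = 7 × 4096 = 28672
Sum = 9 + 224 + 1024 + 28672
= 29929


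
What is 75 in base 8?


Divide by 8 repeatedly:
75 ÷ 8 = 9 remainder 3
9 ÷ 8 = 1 remainder 1
1 ÷ 8 = 0 remainder 1
Reading remainders bottom-up:
= 0o113


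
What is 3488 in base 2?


Divide by 2 repeatedly:
3488 ÷ 2 = 1744 remainder 0
1744 ÷ 2 = 872 remainder 0
872 ÷ 2 = 436 remainder 0
436 ÷ 2 = 218 remainder 0
218 ÷ 2 = 109 remainder 0
109 ÷ 2 = 54 remainder 1
54 ÷ 2 = 27 remainder 0
27 ÷ 2 = 13 remainder 1
13 ÷ 2 = 6 remainder 1
6 ÷ 2 = 3 remainder 0
3 ÷ 2 = 1 remainder 1
1 ÷ 2 = 0 remainder 1
Reading remainders bottom-up:
= 110110100000


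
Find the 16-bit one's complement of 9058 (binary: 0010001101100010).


Original: 0010001101100010
Invert all bits:
  bit 0: 0 → 1
  bit 1: 0 → 1
  bit 2: 1 → 0
  bit 3: 0 → 1
  bit 4: 0 → 1
  bit 5: 0 → 1
  bit 6: 1 → 0
  bit 7: 1 → 0
  bit 8: 0 → 1
  bit 9: 1 → 0
  bit 10: 1 → 0
  bit 11: 0 → 1
  bit 12: 0 → 1
  bit 13: 0 → 1
  bit 14: 1 → 0
  bit 15: 0 → 1
= 1101110010011101


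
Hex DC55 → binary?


Each hex digit → 4 binary bits:
  D = 1101
  C = 1100
  5 = 0101
  5 = 0101
Concatenate: 1101 1100 0101 0101
= 1101110001010101


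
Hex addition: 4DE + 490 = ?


Align and add column by column (LSB to MSB, each column mod 16 with carry):
  04DE
+ 0490
  ----
  col 0: E(14) + 0(0) + 0 (carry in) = 14 → E(14), carry out 0
  col 1: D(13) + 9(9) + 0 (carry in) = 22 → 6(6), carry out 1
  col 2: 4(4) + 4(4) + 1 (carry in) = 9 → 9(9), carry out 0
  col 3: 0(0) + 0(0) + 0 (carry in) = 0 → 0(0), carry out 0
Reading digits MSB→LSB: 096E
Strip leading zeros: 96E
= 0x96E


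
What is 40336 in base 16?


Divide by 16 repeatedly:
40336 ÷ 16 = 2521 remainder 0 (0)
2521 ÷ 16 = 157 remainder 9 (9)
157 ÷ 16 = 9 remainder 13 (D)
9 ÷ 16 = 0 remainder 9 (9)
Reading remainders bottom-up:
= 0x9D90


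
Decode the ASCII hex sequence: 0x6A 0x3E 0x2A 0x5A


Codes (hex): 0x6A 0x3E 0x2A 0x5A
Per-code ASCII lookup:
  0x6A = 106  (range 97-122: lowercase, 106 - 97 = 9) → 'j'
  0x3E = 62  (special character) → '>'
  0x2A = 42  (special character) → '*'
  0x5A = 90  (range 65-90: uppercase, 90 - 65 = 25) → 'Z'
= 'j>*Z'


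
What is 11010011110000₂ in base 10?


Positional values:
Bit 4: 1 × 2^4 = 16
Bit 5: 1 × 2^5 = 32
Bit 6: 1 × 2^6 = 64
Bit 7: 1 × 2^7 = 128
Bit 10: 1 × 2^10 = 1024
Bit 12: 1 × 2^12 = 4096
Bit 13: 1 × 2^13 = 8192
Sum = 16 + 32 + 64 + 128 + 1024 + 4096 + 8192
= 13552


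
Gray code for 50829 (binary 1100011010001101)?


Binary: 1100011010001101
Gray code: G = B XOR (B >> 1)
B >> 1 = 0110001101000110
1100011010001101 XOR 0110001101000110:
  1 XOR 0 = 1
  1 XOR 1 = 0
  0 XOR 1 = 1
  0 XOR 0 = 0
  0 XOR 0 = 0
  1 XOR 0 = 1
  1 XOR 1 = 0
  0 XOR 1 = 1
  1 XOR 0 = 1
  0 XOR 1 = 1
  0 XOR 0 = 0
  0 XOR 0 = 0
  1 XOR 0 = 1
  1 XOR 1 = 0
  0 XOR 1 = 1
  1 XOR 0 = 1
= 1010010111001011


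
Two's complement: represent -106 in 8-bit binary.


Original: 01101010
Step 1 - Invert all bits: 10010101
Step 2 - Add 1: 10010101 + 1
= 10010110 (represents -106)


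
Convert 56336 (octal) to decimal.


Positional values:
Position 0: 6 × 8^0 = 6
Position 1: 3 × 8^1 = 24
Position 2: 3 × 8^2 = 192
Position 3: 6 × 8^3 = 3072
Position 4: 5 × 8^4 = 20480
Sum = 6 + 24 + 192 + 3072 + 20480
= 23774


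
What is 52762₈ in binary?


Each octal digit → 3 binary bits:
  5 = 101
  2 = 010
  7 = 111
  6 = 110
  2 = 010
Concatenate: 101 010 111 110 010
= 101010111110010


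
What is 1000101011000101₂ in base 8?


Group into 3-bit groups: 001000101011000101
  001 = 1
  000 = 0
  101 = 5
  011 = 3
  000 = 0
  101 = 5
= 0o105305


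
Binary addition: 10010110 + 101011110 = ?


Align and add column by column (LSB to MSB, carry propagating):
  0010010110
+ 0101011110
  ----------
  col 0: 0 + 0 + 0 (carry in) = 0 → bit 0, carry out 0
  col 1: 1 + 1 + 0 (carry in) = 2 → bit 0, carry out 1
  col 2: 1 + 1 + 1 (carry in) = 3 → bit 1, carry out 1
  col 3: 0 + 1 + 1 (carry in) = 2 → bit 0, carry out 1
  col 4: 1 + 1 + 1 (carry in) = 3 → bit 1, carry out 1
  col 5: 0 + 0 + 1 (carry in) = 1 → bit 1, carry out 0
  col 6: 0 + 1 + 0 (carry in) = 1 → bit 1, carry out 0
  col 7: 1 + 0 + 0 (carry in) = 1 → bit 1, carry out 0
  col 8: 0 + 1 + 0 (carry in) = 1 → bit 1, carry out 0
  col 9: 0 + 0 + 0 (carry in) = 0 → bit 0, carry out 0
Reading bits MSB→LSB: 0111110100
Strip leading zeros: 111110100
= 111110100


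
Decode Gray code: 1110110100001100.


Gray code: 1110110100001100
MSB stays the same: 1
Each subsequent bit = prev_binary XOR current_gray:
  B[1] = 1 XOR 1 = 0
  B[2] = 0 XOR 1 = 1
  B[3] = 1 XOR 0 = 1
  B[4] = 1 XOR 1 = 0
  B[5] = 0 XOR 1 = 1
  B[6] = 1 XOR 0 = 1
  B[7] = 1 XOR 1 = 0
  B[8] = 0 XOR 0 = 0
  B[9] = 0 XOR 0 = 0
  B[10] = 0 XOR 0 = 0
  B[11] = 0 XOR 0 = 0
  B[12] = 0 XOR 1 = 1
  B[13] = 1 XOR 1 = 0
  B[14] = 0 XOR 0 = 0
  B[15] = 0 XOR 0 = 0
= 1011011000001000 (46600 decimal)


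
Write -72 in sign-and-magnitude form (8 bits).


Sign bit: 1 (negative)
Magnitude: 72 = 1001000
= 11001000


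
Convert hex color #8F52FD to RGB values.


Hex: #8F52FD
R = 8F₁₆ = 143
G = 52₁₆ = 82
B = FD₁₆ = 253
= RGB(143, 82, 253)


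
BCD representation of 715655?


Each digit → 4-bit binary:
  7 → 0111
  1 → 0001
  5 → 0101
  6 → 0110
  5 → 0101
  5 → 0101
= 0111 0001 0101 0110 0101 0101


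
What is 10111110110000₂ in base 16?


Group into 4-bit nibbles: 0010111110110000
  0010 = 2
  1111 = F
  1011 = B
  0000 = 0
= 0x2FB0


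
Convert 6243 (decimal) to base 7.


Divide by 7 repeatedly:
6243 ÷ 7 = 891 remainder 6
891 ÷ 7 = 127 remainder 2
127 ÷ 7 = 18 remainder 1
18 ÷ 7 = 2 remainder 4
2 ÷ 7 = 0 remainder 2
Reading remainders bottom-up:
= 24126


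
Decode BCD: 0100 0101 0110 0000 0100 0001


Each 4-bit group → digit:
  0100 → 4
  0101 → 5
  0110 → 6
  0000 → 0
  0100 → 4
  0001 → 1
= 456041


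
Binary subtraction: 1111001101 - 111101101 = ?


Align and subtract column by column (LSB to MSB, borrowing when needed):
  1111001101
- 0111101101
  ----------
  col 0: (1 - 0 borrow-in) - 1 → 1 - 1 = 0, borrow out 0
  col 1: (0 - 0 borrow-in) - 0 → 0 - 0 = 0, borrow out 0
  col 2: (1 - 0 borrow-in) - 1 → 1 - 1 = 0, borrow out 0
  col 3: (1 - 0 borrow-in) - 1 → 1 - 1 = 0, borrow out 0
  col 4: (0 - 0 borrow-in) - 0 → 0 - 0 = 0, borrow out 0
  col 5: (0 - 0 borrow-in) - 1 → borrow from next column: (0+2) - 1 = 1, borrow out 1
  col 6: (1 - 1 borrow-in) - 1 → borrow from next column: (0+2) - 1 = 1, borrow out 1
  col 7: (1 - 1 borrow-in) - 1 → borrow from next column: (0+2) - 1 = 1, borrow out 1
  col 8: (1 - 1 borrow-in) - 1 → borrow from next column: (0+2) - 1 = 1, borrow out 1
  col 9: (1 - 1 borrow-in) - 0 → 0 - 0 = 0, borrow out 0
Reading bits MSB→LSB: 0111100000
Strip leading zeros: 111100000
= 111100000


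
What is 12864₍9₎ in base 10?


Positional values (base 9):
  4 × 9^0 = 4 × 1 = 4
  6 × 9^1 = 6 × 9 = 54
  8 × 9^2 = 8 × 81 = 648
  2 × 9^3 = 2 × 729 = 1458
  1 × 9^4 = 1 × 6561 = 6561
Sum = 4 + 54 + 648 + 1458 + 6561
= 8725


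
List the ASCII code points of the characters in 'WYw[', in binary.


String: 'WYw['  (4 characters)
Per-character ASCII lookup:
  'W': uppercase starts at 65: 'W' = 65 + 22 = 87 → 1010111
  'Y': uppercase starts at 65: 'Y' = 65 + 24 = 89 → 1011001
  'w': lowercase starts at 97: 'w' = 97 + 22 = 119 → 1110111
  '[': special character: '[' = 91 → 1011011
= 1010111 1011001 1110111 1011011


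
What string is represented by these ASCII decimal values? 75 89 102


Codes (decimal): 75 89 102
Per-code ASCII lookup:
  75  (range 65-90: uppercase, 75 - 65 = 10) → 'K'
  89  (range 65-90: uppercase, 89 - 65 = 24) → 'Y'
  102  (range 97-122: lowercase, 102 - 97 = 5) → 'f'
= 'KYf'


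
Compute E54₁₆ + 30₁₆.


Align and add column by column (LSB to MSB, each column mod 16 with carry):
  0E54
+ 0030
  ----
  col 0: 4(4) + 0(0) + 0 (carry in) = 4 → 4(4), carry out 0
  col 1: 5(5) + 3(3) + 0 (carry in) = 8 → 8(8), carry out 0
  col 2: E(14) + 0(0) + 0 (carry in) = 14 → E(14), carry out 0
  col 3: 0(0) + 0(0) + 0 (carry in) = 0 → 0(0), carry out 0
Reading digits MSB→LSB: 0E84
Strip leading zeros: E84
= 0xE84


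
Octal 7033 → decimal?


Positional values:
Position 0: 3 × 8^0 = 3
Position 1: 3 × 8^1 = 24
Position 2: 0 × 8^2 = 0
Position 3: 7 × 8^3 = 3584
Sum = 3 + 24 + 0 + 3584
= 3611


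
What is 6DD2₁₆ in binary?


Each hex digit → 4 binary bits:
  6 = 0110
  D = 1101
  D = 1101
  2 = 0010
Concatenate: 0110 1101 1101 0010
= 0110110111010010


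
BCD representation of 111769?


Each digit → 4-bit binary:
  1 → 0001
  1 → 0001
  1 → 0001
  7 → 0111
  6 → 0110
  9 → 1001
= 0001 0001 0001 0111 0110 1001


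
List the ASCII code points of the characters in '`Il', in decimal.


String: '`Il'  (3 characters)
Per-character ASCII lookup:
  '`': special character: '`' = 96
  'I': uppercase starts at 65: 'I' = 65 + 8 = 73
  'l': lowercase starts at 97: 'l' = 97 + 11 = 108
= 96 73 108


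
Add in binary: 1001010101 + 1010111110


Align and add column by column (LSB to MSB, carry propagating):
  01001010101
+ 01010111110
  -----------
  col 0: 1 + 0 + 0 (carry in) = 1 → bit 1, carry out 0
  col 1: 0 + 1 + 0 (carry in) = 1 → bit 1, carry out 0
  col 2: 1 + 1 + 0 (carry in) = 2 → bit 0, carry out 1
  col 3: 0 + 1 + 1 (carry in) = 2 → bit 0, carry out 1
  col 4: 1 + 1 + 1 (carry in) = 3 → bit 1, carry out 1
  col 5: 0 + 1 + 1 (carry in) = 2 → bit 0, carry out 1
  col 6: 1 + 0 + 1 (carry in) = 2 → bit 0, carry out 1
  col 7: 0 + 1 + 1 (carry in) = 2 → bit 0, carry out 1
  col 8: 0 + 0 + 1 (carry in) = 1 → bit 1, carry out 0
  col 9: 1 + 1 + 0 (carry in) = 2 → bit 0, carry out 1
  col 10: 0 + 0 + 1 (carry in) = 1 → bit 1, carry out 0
Reading bits MSB→LSB: 10100010011
Strip leading zeros: 10100010011
= 10100010011


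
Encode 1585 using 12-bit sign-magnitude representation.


Sign bit: 0 (positive)
Magnitude: 1585 = 11000110001
= 011000110001


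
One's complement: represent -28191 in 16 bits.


Original: 0110111000011111
Invert all bits:
  bit 0: 0 → 1
  bit 1: 1 → 0
  bit 2: 1 → 0
  bit 3: 0 → 1
  bit 4: 1 → 0
  bit 5: 1 → 0
  bit 6: 1 → 0
  bit 7: 0 → 1
  bit 8: 0 → 1
  bit 9: 0 → 1
  bit 10: 0 → 1
  bit 11: 1 → 0
  bit 12: 1 → 0
  bit 13: 1 → 0
  bit 14: 1 → 0
  bit 15: 1 → 0
= 1001000111100000
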